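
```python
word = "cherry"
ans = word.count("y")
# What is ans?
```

Trace:
`word = "cherry"` → word = 'cherry'
`ans = word.count("y")` → ans = 1
So ans = 1

Answer: 1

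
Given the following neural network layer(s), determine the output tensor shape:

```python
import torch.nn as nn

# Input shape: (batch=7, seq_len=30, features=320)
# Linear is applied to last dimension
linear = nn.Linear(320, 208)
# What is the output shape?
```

Input: (7, 30, 320) -> Output: (7, 30, 208)

Answer: (7, 30, 208)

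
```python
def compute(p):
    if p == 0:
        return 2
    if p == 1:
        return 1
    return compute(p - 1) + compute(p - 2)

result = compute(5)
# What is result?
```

Build up from base cases: compute(0)=2, compute(1)=1, compute(2)=3, compute(3)=4, compute(4)=7, compute(5)=11

Answer: 11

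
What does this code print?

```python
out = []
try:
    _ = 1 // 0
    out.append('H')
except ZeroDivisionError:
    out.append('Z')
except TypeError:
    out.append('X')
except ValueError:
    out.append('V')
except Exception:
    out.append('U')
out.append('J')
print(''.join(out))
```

Execution trace: 'Z' (except ZeroDivisionError) → 'J' (after the try/except). Output: ZJ

Answer: ZJ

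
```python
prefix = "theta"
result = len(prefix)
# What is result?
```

Trace:
`prefix = "theta"` → prefix = 'theta'
`result = len(prefix)` → result = 5
So result = 5

Answer: 5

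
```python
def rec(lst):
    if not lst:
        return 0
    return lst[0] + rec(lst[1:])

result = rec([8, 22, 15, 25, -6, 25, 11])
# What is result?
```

8 + 22 + 15 + 25 + (-6) + 25 + 11 + 0 = 100

Answer: 100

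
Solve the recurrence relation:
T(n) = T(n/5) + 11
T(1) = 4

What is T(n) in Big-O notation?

Each step divides n by 5 and adds 11. After log_5(n) steps we reach T(1)=4. So T(n) = 11·log_5(n) + 4 = O(log n).

Answer: O(log n)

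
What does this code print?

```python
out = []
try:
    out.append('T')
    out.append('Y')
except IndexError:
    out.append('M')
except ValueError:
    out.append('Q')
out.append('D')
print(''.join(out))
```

Execution trace: 'T' (try body) → 'Y' (try body, no exception) → 'D' (after the try/except). Output: TYD

Answer: TYD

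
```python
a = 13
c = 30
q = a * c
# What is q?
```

Trace:
`a = 13` → a = 13
`c = 30` → c = 30
`q = a * c` → q = 390
So q = 390

Answer: 390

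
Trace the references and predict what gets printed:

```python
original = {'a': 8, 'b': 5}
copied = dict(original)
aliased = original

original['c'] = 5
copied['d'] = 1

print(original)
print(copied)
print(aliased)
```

Key concept: dict() creates copy, assignment creates alias.
Step by step:
`original = {'a': 8, 'b': 5}` → original = {'a': 8, 'b': 5}
`copied = dict(original)` → copied = {'a': 8, 'b': 5}
`aliased = original` → aliased = {'a': 8, 'b': 5} (same object as original)
`original['c'] = 5` → original = {'a': 8, 'b': 5, 'c': 5} (same object as aliased); aliased = {'a': 8, 'b': 5, 'c': 5} (same object as original)
`copied['d'] = 1` → copied = {'a': 8, 'b': 5, 'd': 1}
`print(original)` → prints {'a': 8, 'b': 5, 'c': 5}
`print(copied)` → prints {'a': 8, 'b': 5, 'd': 1}
`print(aliased)` → prints {'a': 8, 'b': 5, 'c': 5}

Answer:
{'a': 8, 'b': 5, 'c': 5}
{'a': 8, 'b': 5, 'd': 1}
{'a': 8, 'b': 5, 'c': 5}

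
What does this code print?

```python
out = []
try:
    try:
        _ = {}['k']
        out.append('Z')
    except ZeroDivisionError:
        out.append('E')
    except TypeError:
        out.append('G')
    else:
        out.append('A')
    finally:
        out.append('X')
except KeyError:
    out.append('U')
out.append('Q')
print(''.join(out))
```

Execution trace: 'X' (finally) → 'U' (outer except KeyError) → 'Q' (after the try/except). Output: XUQ

Answer: XUQ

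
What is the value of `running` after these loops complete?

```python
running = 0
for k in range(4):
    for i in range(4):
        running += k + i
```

Sum of all k+i for k,i in 4x4
`running` takes the values: 0 → 1 → 3 → 6 → 7 → 9 → 12 → 16 → 18 → 21 → 25 → 30 → 33 → 37 → 42 → 48

Answer: 48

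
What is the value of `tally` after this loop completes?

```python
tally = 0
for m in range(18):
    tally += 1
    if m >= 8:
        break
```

Loop breaks when m reaches 8, tally is 9
`tally` takes the values: 0 → 1 → 2 → 3 → 4 → 5 → 6 → 7 → 8 → 9

Answer: 9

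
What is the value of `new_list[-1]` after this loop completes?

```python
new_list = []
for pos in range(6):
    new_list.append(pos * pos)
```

Last element of squares 0 to 5
`new_list` takes the values: [] → [0] → [0, 1] → [0, 1, 4] → [0, 1, 4, 9] → [0, 1, 4, 9, 16] → [0, 1, 4, 9, 16, 25]
So `new_list[-1]` = 25

Answer: 25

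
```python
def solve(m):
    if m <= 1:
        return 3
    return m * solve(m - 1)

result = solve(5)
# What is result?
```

solve(5) = 5 * 4 * 3 * 2 * 3 = 360

Answer: 360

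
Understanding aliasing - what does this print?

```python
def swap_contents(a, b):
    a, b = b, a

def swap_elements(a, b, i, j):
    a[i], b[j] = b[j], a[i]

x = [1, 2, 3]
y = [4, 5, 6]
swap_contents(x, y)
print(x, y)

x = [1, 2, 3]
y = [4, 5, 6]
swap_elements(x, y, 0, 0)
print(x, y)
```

Key concept: parameter rebinding vs mutation.
Step by step:
`x = [1, 2, 3]` → x = [1, 2, 3]
`y = [4, 5, 6]` → y = [4, 5, 6]
`swap_contents(x, y)` → no visible change to tracked variables
`print(x, y)` → prints [1, 2, 3] [4, 5, 6]
`x = [1, 2, 3]` → x = [1, 2, 3]
`y = [4, 5, 6]` → y = [4, 5, 6]
`swap_elements(x, y, 0, 0)` → x = [4, 2, 3]; y = [1, 5, 6]
`print(x, y)` → prints [4, 2, 3] [1, 5, 6]

Answer:
[1, 2, 3] [4, 5, 6]
[4, 2, 3] [1, 5, 6]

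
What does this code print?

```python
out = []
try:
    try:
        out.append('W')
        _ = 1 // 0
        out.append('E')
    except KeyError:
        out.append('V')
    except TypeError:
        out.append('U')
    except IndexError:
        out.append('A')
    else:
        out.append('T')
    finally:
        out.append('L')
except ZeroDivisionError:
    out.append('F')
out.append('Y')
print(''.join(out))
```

Execution trace: 'W' (try body) → 'L' (finally) → 'F' (outer except ZeroDivisionError) → 'Y' (after the try/except). Output: WLFY

Answer: WLFY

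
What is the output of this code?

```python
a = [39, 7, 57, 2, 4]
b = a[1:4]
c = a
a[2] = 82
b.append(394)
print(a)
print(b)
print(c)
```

Key concept: slice vs alias.
Step by step:
`a = [39, 7, 57, 2, 4]` → a = [39, 7, 57, 2, 4]
`b = a[1:4]` → b = [7, 57, 2]
`c = a` → c = [39, 7, 57, 2, 4] (same object as a)
`a[2] = 82` → a = [39, 7, 82, 2, 4] (same object as c); c = [39, 7, 82, 2, 4] (same object as a)
`b.append(394)` → b = [7, 57, 2, 394]
`print(a)` → prints [39, 7, 82, 2, 4]
`print(b)` → prints [7, 57, 2, 394]
`print(c)` → prints [39, 7, 82, 2, 4]

Answer:
[39, 7, 82, 2, 4]
[7, 57, 2, 394]
[39, 7, 82, 2, 4]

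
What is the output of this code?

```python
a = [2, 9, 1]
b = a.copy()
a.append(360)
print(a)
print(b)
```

Key concept: list.copy() creates independent copy.
Step by step:
`a = [2, 9, 1]` → a = [2, 9, 1]
`b = a.copy()` → b = [2, 9, 1]
`a.append(360)` → a = [2, 9, 1, 360]
`print(a)` → prints [2, 9, 1, 360]
`print(b)` → prints [2, 9, 1]

Answer:
[2, 9, 1, 360]
[2, 9, 1]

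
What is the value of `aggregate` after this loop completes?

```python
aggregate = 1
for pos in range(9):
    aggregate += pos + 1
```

Start at 1, add 1 to 9 = 46
`aggregate` takes the values: 1 → 2 → 4 → 7 → 11 → 16 → 22 → 29 → 37 → 46

Answer: 46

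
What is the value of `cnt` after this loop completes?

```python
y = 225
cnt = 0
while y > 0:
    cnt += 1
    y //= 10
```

Count digits by repeated division by 10
`cnt` takes the values: 0 → 1 → 2 → 3

Answer: 3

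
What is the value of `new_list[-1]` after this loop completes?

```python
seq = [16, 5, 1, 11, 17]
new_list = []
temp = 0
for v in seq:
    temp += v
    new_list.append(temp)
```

Cumulative sum ends at 50
`new_list` takes the values: [] → [16] → [16, 21] → [16, 21, 22] → [16, 21, 22, 33] → [16, 21, 22, 33, 50]
So `new_list[-1]` = 50

Answer: 50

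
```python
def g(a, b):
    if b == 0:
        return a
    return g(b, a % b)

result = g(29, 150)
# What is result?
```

g(29, 150) -> g(150, 29) -> g(29, 5) -> g(5, 4) -> g(4, 1) -> g(1, 0) -> 1

Answer: 1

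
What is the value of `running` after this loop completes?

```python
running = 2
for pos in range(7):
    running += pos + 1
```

Start at 2, add 1 to 7 = 30
`running` takes the values: 2 → 3 → 5 → 8 → 12 → 17 → 23 → 30

Answer: 30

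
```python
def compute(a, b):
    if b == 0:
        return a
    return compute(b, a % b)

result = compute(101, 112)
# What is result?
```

compute(101, 112) -> compute(112, 101) -> compute(101, 11) -> compute(11, 2) -> compute(2, 1) -> compute(1, 0) -> 1

Answer: 1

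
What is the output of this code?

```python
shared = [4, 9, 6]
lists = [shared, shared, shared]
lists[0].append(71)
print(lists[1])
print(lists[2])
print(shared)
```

Key concept: list of same reference.
Step by step:
`shared = [4, 9, 6]` → shared = [4, 9, 6]
`lists = [shared, shared, shared]` → lists = [[4, 9, 6], [4, 9, 6], [4, 9, 6]]
`lists[0].append(71)` → shared = [4, 9, 6, 71]; lists = [[4, 9, 6, 71], [4, 9, 6, 71], [4, 9, 6, 71]]
`print(lists[1])` → prints [4, 9, 6, 71]
`print(lists[2])` → prints [4, 9, 6, 71]
`print(shared)` → prints [4, 9, 6, 71]

Answer:
[4, 9, 6, 71]
[4, 9, 6, 71]
[4, 9, 6, 71]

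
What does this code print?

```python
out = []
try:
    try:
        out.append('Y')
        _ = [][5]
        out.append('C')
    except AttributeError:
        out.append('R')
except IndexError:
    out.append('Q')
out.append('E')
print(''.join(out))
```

Execution trace: 'Y' (try body) → 'Q' (outer except IndexError) → 'E' (after the try/except). Output: YQE

Answer: YQE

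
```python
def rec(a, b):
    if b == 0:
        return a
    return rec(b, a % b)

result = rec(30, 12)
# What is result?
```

rec(30, 12) -> rec(12, 6) -> rec(6, 0) -> 6

Answer: 6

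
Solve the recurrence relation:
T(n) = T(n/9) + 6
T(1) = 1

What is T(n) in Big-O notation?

Each step divides n by 9 and adds 6. After log_9(n) steps we reach T(1)=1. So T(n) = 6·log_9(n) + 1 = O(log n).

Answer: O(log n)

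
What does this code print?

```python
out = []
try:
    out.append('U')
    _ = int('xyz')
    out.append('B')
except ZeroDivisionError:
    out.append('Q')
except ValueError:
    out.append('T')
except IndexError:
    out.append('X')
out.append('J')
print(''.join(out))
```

Execution trace: 'U' (try body) → 'T' (except ValueError) → 'J' (after the try/except). Output: UTJ

Answer: UTJ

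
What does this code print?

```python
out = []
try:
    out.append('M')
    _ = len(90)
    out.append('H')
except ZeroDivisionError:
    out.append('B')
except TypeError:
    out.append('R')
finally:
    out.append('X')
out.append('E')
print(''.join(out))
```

Execution trace: 'M' (try body) → 'R' (except TypeError) → 'X' (finally) → 'E' (after the try/except). Output: MRXE

Answer: MRXE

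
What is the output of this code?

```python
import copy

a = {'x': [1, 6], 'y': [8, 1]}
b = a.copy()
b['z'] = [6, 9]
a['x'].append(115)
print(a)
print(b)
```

Key concept: shallow copy of dict with mutable values.
Step by step:
`a = {'x': [1, 6], 'y': [8, 1]}` → a = {'x': [1, 6], 'y': [8, 1]}
`b = a.copy()` → b = {'x': [1, 6], 'y': [8, 1]}
`b['z'] = [6, 9]` → b = {'x': [1, 6], 'y': [8, 1], 'z': [6, 9]}
`a['x'].append(115)` → a = {'x': [1, 6, 115], 'y': [8, 1]}; b = {'x': [1, 6, 115], 'y': [8, 1], 'z': [6, 9]}
`print(a)` → prints {'x': [1, 6, 115], 'y': [8, 1]}
`print(b)` → prints {'x': [1, 6, 115], 'y': [8, 1], 'z': [6, 9]}

Answer:
{'x': [1, 6, 115], 'y': [8, 1]}
{'x': [1, 6, 115], 'y': [8, 1], 'z': [6, 9]}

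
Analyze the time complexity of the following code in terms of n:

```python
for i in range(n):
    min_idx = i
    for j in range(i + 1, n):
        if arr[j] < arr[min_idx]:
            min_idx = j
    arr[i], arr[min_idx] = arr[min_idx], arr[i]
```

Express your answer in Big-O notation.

This is Selection sort. Time complexity: O(n²).

Answer: O(n²)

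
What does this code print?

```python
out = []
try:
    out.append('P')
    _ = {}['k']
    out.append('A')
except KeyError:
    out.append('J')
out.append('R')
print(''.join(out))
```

Execution trace: 'P' (try body) → 'J' (except KeyError) → 'R' (after the try/except). Output: PJR

Answer: PJR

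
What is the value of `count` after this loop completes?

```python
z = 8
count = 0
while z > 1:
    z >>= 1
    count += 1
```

Count right shifts until 1
`count` takes the values: 0 → 1 → 2 → 3

Answer: 3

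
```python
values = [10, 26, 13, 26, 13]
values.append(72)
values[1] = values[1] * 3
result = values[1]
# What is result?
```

Trace:
`values = [10, 26, 13, 26, 13]` → values = [10, 26, 13, 26, 13]
`values.append(72)` → values = [10, 26, 13, 26, 13, 72]
`values[1] = values[1] * 3` → values = [10, 78, 13, 26, 13, 72]
`result = values[1]` → result = 78
So result = 78

Answer: 78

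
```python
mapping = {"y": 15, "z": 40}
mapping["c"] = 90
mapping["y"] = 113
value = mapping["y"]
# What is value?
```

Trace:
`mapping = {"y": 15, "z": 40}` → mapping = {'y': 15, 'z': 40}
`mapping["c"] = 90` → mapping = {'y': 15, 'z': 40, 'c': 90}
`mapping["y"] = 113` → mapping = {'y': 113, 'z': 40, 'c': 90}
`value = mapping["y"]` → value = 113
So value = 113

Answer: 113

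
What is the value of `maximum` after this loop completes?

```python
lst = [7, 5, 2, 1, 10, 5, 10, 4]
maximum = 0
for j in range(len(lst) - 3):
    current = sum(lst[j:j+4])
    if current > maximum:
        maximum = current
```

Max sum of 4-element window in [7, 5, 2, 1, 10, 5, 10, 4]
`maximum` takes the values: 0 → 15 → 18 → 26 → 29

Answer: 29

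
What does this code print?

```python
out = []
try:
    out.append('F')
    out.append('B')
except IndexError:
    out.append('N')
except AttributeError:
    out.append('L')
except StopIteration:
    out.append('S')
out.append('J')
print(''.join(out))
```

Execution trace: 'F' (try body) → 'B' (try body, no exception) → 'J' (after the try/except). Output: FBJ

Answer: FBJ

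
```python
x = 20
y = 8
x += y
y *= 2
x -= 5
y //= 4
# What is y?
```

Trace:
`x = 20` → x = 20
`y = 8` → y = 8
`x += y` → x = 28
`y *= 2` → y = 16
`x -= 5` → x = 23
`y //= 4` → y = 4
So y = 4

Answer: 4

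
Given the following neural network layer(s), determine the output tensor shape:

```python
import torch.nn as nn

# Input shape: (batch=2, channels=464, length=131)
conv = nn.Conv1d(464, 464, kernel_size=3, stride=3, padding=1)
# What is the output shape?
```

Input: (2, 464, 131) -> Output: (2, 464, 44)

Answer: (2, 464, 44)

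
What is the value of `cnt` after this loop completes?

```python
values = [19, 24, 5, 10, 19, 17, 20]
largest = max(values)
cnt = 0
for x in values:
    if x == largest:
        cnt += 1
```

Count of max value 24 in [19, 24, 5, 10, 19, 17, 20]
`cnt` takes the values: 0 → 1

Answer: 1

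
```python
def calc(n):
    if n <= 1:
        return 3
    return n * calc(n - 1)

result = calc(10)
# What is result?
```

calc(10) = 10 * 9 * 8 * 7 * 6 * 5 * 4 * 3 * 2 * 3 = 10886400

Answer: 10886400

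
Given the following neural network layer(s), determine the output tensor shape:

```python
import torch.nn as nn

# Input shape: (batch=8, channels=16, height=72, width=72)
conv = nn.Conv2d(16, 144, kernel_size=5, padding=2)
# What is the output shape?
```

Input: (8, 16, 72, 72) -> Output: (8, 144, 72, 72)

Answer: (8, 144, 72, 72)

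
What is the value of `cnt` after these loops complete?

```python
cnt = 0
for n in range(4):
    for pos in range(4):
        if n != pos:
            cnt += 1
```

4² - 4 (exclude diagonal)
`cnt` takes the values: 0 → 1 → 2 → 3 → 4 → 5 → 6 → 7 → 8 → 9 → 10 → 11 → 12

Answer: 12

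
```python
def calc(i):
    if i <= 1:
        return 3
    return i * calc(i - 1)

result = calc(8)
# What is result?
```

calc(8) = 8 * 7 * 6 * 5 * 4 * 3 * 2 * 3 = 120960

Answer: 120960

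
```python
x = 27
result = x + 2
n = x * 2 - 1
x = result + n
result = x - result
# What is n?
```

Trace:
`x = 27` → x = 27
`result = x + 2` → result = 29
`n = x * 2 - 1` → n = 53
`x = result + n` → x = 82
`result = x - result` → result = 53
So n = 53

Answer: 53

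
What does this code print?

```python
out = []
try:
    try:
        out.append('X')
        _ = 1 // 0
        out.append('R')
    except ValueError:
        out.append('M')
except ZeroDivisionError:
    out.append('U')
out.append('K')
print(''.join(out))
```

Execution trace: 'X' (try body) → 'U' (outer except ZeroDivisionError) → 'K' (after the try/except). Output: XUK

Answer: XUK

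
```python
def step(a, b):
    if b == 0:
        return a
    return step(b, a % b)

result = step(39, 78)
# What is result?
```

step(39, 78) -> step(78, 39) -> step(39, 0) -> 39

Answer: 39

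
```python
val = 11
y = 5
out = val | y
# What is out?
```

Trace:
`val = 11` → val = 11
`y = 5` → y = 5
`out = val | y` → out = 15
So out = 15

Answer: 15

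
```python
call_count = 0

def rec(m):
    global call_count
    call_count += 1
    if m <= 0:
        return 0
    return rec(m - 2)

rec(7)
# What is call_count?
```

Linear recursion stepping by 2: 5 calls from m=7 down to ≤0.

Answer: 5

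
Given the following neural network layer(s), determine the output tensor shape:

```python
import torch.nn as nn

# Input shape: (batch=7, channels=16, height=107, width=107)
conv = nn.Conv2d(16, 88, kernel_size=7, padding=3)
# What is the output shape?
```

Input: (7, 16, 107, 107) -> Output: (7, 88, 107, 107)

Answer: (7, 88, 107, 107)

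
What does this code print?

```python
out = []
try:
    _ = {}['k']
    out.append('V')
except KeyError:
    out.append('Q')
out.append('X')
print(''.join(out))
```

Execution trace: 'Q' (except KeyError) → 'X' (after the try/except). Output: QX

Answer: QX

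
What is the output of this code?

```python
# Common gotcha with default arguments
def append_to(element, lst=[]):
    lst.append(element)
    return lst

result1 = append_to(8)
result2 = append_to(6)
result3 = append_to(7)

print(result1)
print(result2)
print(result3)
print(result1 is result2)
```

Key concept: mutable default argument gotcha.
Step by step:
`result1 = append_to(8)` → result1 = [8]
`result2 = append_to(6)` → result1 = [8, 6] (same object as result2); result2 = [8, 6] (same object as result1)
`result3 = append_to(7)` → result1 = [8, 6, 7] (same object as result2, result3); result2 = [8, 6, 7] (same object as result1, result3); result3 = [8, 6, 7] (same object as result1, result2)
`print(result1)` → prints [8, 6, 7]
`print(result2)` → prints [8, 6, 7]
`print(result3)` → prints [8, 6, 7]
`print(result1 is result2)` → prints True

Answer:
[8, 6, 7]
[8, 6, 7]
[8, 6, 7]
True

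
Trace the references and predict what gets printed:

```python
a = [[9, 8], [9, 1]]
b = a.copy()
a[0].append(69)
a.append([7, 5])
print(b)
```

Key concept: shallow copy with nested lists.
Step by step:
`a = [[9, 8], [9, 1]]` → a = [[9, 8], [9, 1]]
`b = a.copy()` → b = [[9, 8], [9, 1]]
`a[0].append(69)` → a = [[9, 8, 69], [9, 1]]; b = [[9, 8, 69], [9, 1]]
`a.append([7, 5])` → a = [[9, 8, 69], [9, 1], [7, 5]]
`print(b)` → prints [[9, 8, 69], [9, 1]]

Answer: [[9, 8, 69], [9, 1]]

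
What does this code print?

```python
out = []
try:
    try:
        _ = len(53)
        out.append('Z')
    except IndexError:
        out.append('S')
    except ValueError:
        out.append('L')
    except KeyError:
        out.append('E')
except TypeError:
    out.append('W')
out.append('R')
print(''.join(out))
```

Execution trace: 'W' (outer except TypeError) → 'R' (after the try/except). Output: WR

Answer: WR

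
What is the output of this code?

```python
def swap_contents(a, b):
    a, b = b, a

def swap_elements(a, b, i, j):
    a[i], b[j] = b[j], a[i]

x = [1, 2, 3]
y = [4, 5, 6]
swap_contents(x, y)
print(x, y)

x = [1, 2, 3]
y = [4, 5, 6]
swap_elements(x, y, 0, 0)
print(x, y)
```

Key concept: parameter rebinding vs mutation.
Step by step:
`x = [1, 2, 3]` → x = [1, 2, 3]
`y = [4, 5, 6]` → y = [4, 5, 6]
`swap_contents(x, y)` → no visible change to tracked variables
`print(x, y)` → prints [1, 2, 3] [4, 5, 6]
`x = [1, 2, 3]` → x = [1, 2, 3]
`y = [4, 5, 6]` → y = [4, 5, 6]
`swap_elements(x, y, 0, 0)` → x = [4, 2, 3]; y = [1, 5, 6]
`print(x, y)` → prints [4, 2, 3] [1, 5, 6]

Answer:
[1, 2, 3] [4, 5, 6]
[4, 2, 3] [1, 5, 6]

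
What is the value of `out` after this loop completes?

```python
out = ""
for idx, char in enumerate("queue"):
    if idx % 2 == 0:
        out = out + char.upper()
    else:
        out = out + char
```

Uppercase even positions in 'queue'
`out` takes the values: "" → "Q" → "Qu" → "QuE" → "QuEu" → "QuEuE"

Answer: "QuEuE"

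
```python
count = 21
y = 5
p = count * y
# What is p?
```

Trace:
`count = 21` → count = 21
`y = 5` → y = 5
`p = count * y` → p = 105
So p = 105

Answer: 105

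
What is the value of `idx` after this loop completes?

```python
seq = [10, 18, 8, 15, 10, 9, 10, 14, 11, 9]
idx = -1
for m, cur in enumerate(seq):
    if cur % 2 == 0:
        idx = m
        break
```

First even number index in [10, 18, 8, 15, 10, 9, 10, 14, 11, 9]
`idx` takes the values: -1 → 0

Answer: 0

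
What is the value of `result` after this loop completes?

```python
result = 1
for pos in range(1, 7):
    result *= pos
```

6! = 720
`result` takes the values: 1 → 2 → 6 → 24 → 120 → 720

Answer: 720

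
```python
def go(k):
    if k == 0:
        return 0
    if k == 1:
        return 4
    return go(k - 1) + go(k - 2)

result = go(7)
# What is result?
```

Build up from base cases: go(0)=0, go(1)=4, go(2)=4, go(3)=8, go(4)=12, go(5)=20, go(6)=32, ..., go(7)=52

Answer: 52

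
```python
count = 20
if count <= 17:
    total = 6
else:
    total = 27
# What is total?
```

Trace:
`count = 20` → count = 20
`if count <= 17: ...` → count <= 17 is False, take else branch → total = 27
So total = 27

Answer: 27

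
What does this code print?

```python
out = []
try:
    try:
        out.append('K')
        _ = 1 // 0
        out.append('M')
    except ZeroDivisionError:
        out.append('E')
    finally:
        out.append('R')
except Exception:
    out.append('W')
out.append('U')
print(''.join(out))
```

Execution trace: 'K' (inner try body) → 'E' (inner except ZeroDivisionError) → 'R' (inner finally) → 'U' (after the try/except). Output: KERU

Answer: KERU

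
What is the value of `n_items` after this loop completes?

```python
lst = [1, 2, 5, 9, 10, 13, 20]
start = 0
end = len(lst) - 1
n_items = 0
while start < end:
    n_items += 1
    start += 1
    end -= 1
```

Iterations until pointers meet (list length 7)
`n_items` takes the values: 0 → 1 → 2 → 3

Answer: 3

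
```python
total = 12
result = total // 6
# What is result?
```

Trace:
`total = 12` → total = 12
`result = total // 6` → result = 2
So result = 2

Answer: 2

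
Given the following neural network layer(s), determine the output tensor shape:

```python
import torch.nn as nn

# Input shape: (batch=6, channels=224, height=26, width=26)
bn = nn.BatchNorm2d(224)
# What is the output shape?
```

Input: (6, 224, 26, 26) -> Output: (6, 224, 26, 26)

Answer: (6, 224, 26, 26)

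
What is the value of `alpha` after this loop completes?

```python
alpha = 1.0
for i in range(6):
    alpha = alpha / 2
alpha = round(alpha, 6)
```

Halving LR 6 times: 1 / 2^6
`alpha` takes the values: 1.0 → 0.5 → 0.25 → 0.125 → 0.0625 → 0.03125 → 0.015625

Answer: 0.015625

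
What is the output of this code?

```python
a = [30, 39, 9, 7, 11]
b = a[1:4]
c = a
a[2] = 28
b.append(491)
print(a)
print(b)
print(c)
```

Key concept: slice vs alias.
Step by step:
`a = [30, 39, 9, 7, 11]` → a = [30, 39, 9, 7, 11]
`b = a[1:4]` → b = [39, 9, 7]
`c = a` → c = [30, 39, 9, 7, 11] (same object as a)
`a[2] = 28` → a = [30, 39, 28, 7, 11] (same object as c); c = [30, 39, 28, 7, 11] (same object as a)
`b.append(491)` → b = [39, 9, 7, 491]
`print(a)` → prints [30, 39, 28, 7, 11]
`print(b)` → prints [39, 9, 7, 491]
`print(c)` → prints [30, 39, 28, 7, 11]

Answer:
[30, 39, 28, 7, 11]
[39, 9, 7, 491]
[30, 39, 28, 7, 11]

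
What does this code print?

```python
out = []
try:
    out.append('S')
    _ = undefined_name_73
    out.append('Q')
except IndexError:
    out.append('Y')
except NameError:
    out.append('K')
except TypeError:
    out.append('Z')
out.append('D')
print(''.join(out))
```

Execution trace: 'S' (try body) → 'K' (except NameError) → 'D' (after the try/except). Output: SKD

Answer: SKD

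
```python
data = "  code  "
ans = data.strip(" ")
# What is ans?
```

Trace:
`data = "  code  "` → data = '  code  '
`ans = data.strip(" ")` → ans = 'code'
So ans = 'code'

Answer: 'code'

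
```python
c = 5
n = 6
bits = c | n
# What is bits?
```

Trace:
`c = 5` → c = 5
`n = 6` → n = 6
`bits = c | n` → bits = 7
So bits = 7

Answer: 7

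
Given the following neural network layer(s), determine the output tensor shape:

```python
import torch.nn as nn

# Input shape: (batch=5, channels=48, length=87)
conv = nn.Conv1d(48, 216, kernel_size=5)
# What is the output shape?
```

Input: (5, 48, 87) -> Output: (5, 216, 83)

Answer: (5, 216, 83)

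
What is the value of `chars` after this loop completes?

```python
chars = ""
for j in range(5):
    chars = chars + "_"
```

Repeat '_' 5 times
`chars` takes the values: "" → "_" → "__" → "___" → "____" → "_____"

Answer: "_____"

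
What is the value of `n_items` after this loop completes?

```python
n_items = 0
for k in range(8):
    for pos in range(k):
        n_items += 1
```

Triangle number: 0+1+2+...+7
`n_items` takes the values: 0 → 1 → 2 → 3 → 4 → 5 → 6 → 7 → 8 → 9 → 10 → 11 → 12 → 13 → 14 → 15 → 16 → 17 → 18 → 19 → 20 → 21 → 22 → 23 → 24 → 25 → 26 → 27 → 28

Answer: 28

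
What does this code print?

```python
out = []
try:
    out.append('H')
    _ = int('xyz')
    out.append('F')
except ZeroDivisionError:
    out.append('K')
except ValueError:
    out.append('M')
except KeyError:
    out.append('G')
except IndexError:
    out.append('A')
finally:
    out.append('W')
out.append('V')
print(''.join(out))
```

Execution trace: 'H' (try body) → 'M' (except ValueError) → 'W' (finally) → 'V' (after the try/except). Output: HMWV

Answer: HMWV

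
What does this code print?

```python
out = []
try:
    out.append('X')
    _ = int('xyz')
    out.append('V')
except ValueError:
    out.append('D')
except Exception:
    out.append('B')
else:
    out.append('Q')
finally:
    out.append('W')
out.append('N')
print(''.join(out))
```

Execution trace: 'X' (try body) → 'D' (except ValueError) → 'W' (finally) → 'N' (after the try/except). Output: XDWN

Answer: XDWN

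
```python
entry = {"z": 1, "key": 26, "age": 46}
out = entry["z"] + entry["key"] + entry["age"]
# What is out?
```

Trace:
`entry = {"z": 1, "key": 26, "age": 46}` → entry = {'z': 1, 'key': 26, 'age': 46}
`out = entry["z"] + entry["key"] + entry["age"]` → out = 73
So out = 73

Answer: 73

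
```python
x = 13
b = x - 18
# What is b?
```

Trace:
`x = 13` → x = 13
`b = x - 18` → b = -5
So b = -5

Answer: -5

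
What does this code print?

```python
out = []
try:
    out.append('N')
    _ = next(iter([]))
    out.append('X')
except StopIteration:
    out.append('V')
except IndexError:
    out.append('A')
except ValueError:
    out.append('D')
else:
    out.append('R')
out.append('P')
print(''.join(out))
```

Execution trace: 'N' (try body) → 'V' (except StopIteration) → 'P' (after the try/except). Output: NVP

Answer: NVP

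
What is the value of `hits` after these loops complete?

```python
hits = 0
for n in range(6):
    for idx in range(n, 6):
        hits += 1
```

Upper triangle: 6 + 5 + ... + 1
`hits` takes the values: 0 → 1 → 2 → 3 → 4 → 5 → 6 → 7 → 8 → 9 → 10 → 11 → 12 → 13 → 14 → 15 → 16 → 17 → 18 → 19 → 20 → 21

Answer: 21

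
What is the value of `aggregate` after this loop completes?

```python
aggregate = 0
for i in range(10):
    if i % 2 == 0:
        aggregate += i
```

Sum of even numbers 0 to 9
`aggregate` takes the values: 0 → 2 → 6 → 12 → 20

Answer: 20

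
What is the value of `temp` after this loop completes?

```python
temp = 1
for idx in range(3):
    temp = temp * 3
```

Multiply by 3, 3 times: 1 * 3^3 = 27
`temp` takes the values: 1 → 3 → 9 → 27

Answer: 27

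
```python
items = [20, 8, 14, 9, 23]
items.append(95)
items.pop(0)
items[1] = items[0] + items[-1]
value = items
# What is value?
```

Trace:
`items = [20, 8, 14, 9, 23]` → items = [20, 8, 14, 9, 23]
`items.append(95)` → items = [20, 8, 14, 9, 23, 95]
`items.pop(0)` → items = [8, 14, 9, 23, 95]
`items[1] = items[0] + items[-1]` → items = [8, 103, 9, 23, 95]
`value = items` → value = [8, 103, 9, 23, 95]
So value = [8, 103, 9, 23, 95]

Answer: [8, 103, 9, 23, 95]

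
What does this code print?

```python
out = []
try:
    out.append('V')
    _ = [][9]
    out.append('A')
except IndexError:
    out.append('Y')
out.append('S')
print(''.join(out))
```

Execution trace: 'V' (try body) → 'Y' (except IndexError) → 'S' (after the try/except). Output: VYS

Answer: VYS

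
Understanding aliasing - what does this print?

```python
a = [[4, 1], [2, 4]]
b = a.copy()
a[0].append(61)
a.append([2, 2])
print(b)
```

Key concept: shallow copy with nested lists.
Step by step:
`a = [[4, 1], [2, 4]]` → a = [[4, 1], [2, 4]]
`b = a.copy()` → b = [[4, 1], [2, 4]]
`a[0].append(61)` → a = [[4, 1, 61], [2, 4]]; b = [[4, 1, 61], [2, 4]]
`a.append([2, 2])` → a = [[4, 1, 61], [2, 4], [2, 2]]
`print(b)` → prints [[4, 1, 61], [2, 4]]

Answer: [[4, 1, 61], [2, 4]]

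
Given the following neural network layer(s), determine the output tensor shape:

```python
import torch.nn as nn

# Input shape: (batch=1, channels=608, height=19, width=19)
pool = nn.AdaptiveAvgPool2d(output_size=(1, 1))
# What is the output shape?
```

Input: (1, 608, 19, 19) -> Output: (1, 608, 1, 1)

Answer: (1, 608, 1, 1)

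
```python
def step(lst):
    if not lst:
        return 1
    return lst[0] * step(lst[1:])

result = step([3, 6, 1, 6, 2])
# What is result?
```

Product over [3, 6, 1, 6, 2] = 3 * 6 * 1 * 6 * 2 = 216

Answer: 216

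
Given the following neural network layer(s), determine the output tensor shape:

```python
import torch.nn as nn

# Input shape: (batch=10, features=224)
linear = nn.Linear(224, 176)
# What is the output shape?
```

Input: (10, 224) -> Output: (10, 176)

Answer: (10, 176)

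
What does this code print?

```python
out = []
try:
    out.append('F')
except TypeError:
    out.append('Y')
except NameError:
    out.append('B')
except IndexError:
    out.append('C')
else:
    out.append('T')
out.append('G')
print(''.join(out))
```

Execution trace: 'F' (try body, no exception) → 'T' (else) → 'G' (after the try/except). Output: FTG

Answer: FTG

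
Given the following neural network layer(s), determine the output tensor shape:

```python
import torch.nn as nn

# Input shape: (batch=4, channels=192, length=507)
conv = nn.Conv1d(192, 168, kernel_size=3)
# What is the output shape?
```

Input: (4, 192, 507) -> Output: (4, 168, 505)

Answer: (4, 168, 505)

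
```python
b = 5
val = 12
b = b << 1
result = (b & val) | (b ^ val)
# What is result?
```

Trace:
`b = 5` → b = 5
`val = 12` → val = 12
`b = b << 1` → b = 10
`result = (b & val) | (b ^ val)` → result = 14
So result = 14

Answer: 14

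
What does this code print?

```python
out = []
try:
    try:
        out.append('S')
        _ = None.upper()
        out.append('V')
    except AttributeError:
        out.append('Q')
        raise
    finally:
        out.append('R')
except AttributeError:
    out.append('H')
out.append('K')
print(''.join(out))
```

Execution trace: 'S' (inner try body) → 'Q' (inner except AttributeError) → 'R' (inner finally) → 'H' (outer except AttributeError) → 'K' (after the try/except). Output: SQRHK

Answer: SQRHK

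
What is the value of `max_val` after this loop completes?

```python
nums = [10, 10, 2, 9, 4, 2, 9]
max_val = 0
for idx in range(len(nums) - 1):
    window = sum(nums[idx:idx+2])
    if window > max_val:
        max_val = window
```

Max sum of 2-element window in [10, 10, 2, 9, 4, 2, 9]
`max_val` takes the values: 0 → 20

Answer: 20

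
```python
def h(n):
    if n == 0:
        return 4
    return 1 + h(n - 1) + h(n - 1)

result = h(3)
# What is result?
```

h(n) = 1 + 2·h(n-1), h(0)=4. Closed form: (4+1)·2^3 - 1 = 39.

Answer: 39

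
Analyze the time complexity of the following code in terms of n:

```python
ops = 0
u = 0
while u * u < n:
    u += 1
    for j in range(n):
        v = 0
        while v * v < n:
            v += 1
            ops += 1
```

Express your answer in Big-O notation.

Each loop level contributes: √n × n × √n. Multiplying the contributions gives O(n^2).

Answer: O(n^2)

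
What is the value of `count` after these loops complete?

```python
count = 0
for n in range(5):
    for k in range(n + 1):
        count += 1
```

Triangle: 1 + 2 + ... + 5
`count` takes the values: 0 → 1 → 2 → 3 → 4 → 5 → 6 → 7 → 8 → 9 → 10 → 11 → 12 → 13 → 14 → 15

Answer: 15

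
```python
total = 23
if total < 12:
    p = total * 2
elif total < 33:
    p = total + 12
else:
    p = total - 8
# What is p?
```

Trace:
`total = 23` → total = 23
`if total < 12: ...` → total < 12 is False, total < 33 is True → p = 35
So p = 35

Answer: 35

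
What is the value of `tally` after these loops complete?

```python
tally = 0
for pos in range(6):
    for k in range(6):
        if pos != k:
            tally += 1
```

6² - 6 (exclude diagonal)
`tally` takes the values: 0 → 1 → 2 → 3 → 4 → 5 → 6 → 7 → 8 → 9 → 10 → 11 → 12 → 13 → 14 → 15 → 16 → 17 → 18 → 19 → 20 → 21 → 22 → 23 → 24 → 25 → 26 → 27 → 28 → 29 → 30

Answer: 30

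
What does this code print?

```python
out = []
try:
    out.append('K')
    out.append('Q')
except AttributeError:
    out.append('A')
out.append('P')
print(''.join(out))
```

Execution trace: 'K' (try body) → 'Q' (try body, no exception) → 'P' (after the try/except). Output: KQP

Answer: KQP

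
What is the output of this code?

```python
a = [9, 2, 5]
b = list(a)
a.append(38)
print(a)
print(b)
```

Key concept: list() constructor creates copy.
Step by step:
`a = [9, 2, 5]` → a = [9, 2, 5]
`b = list(a)` → b = [9, 2, 5]
`a.append(38)` → a = [9, 2, 5, 38]
`print(a)` → prints [9, 2, 5, 38]
`print(b)` → prints [9, 2, 5]

Answer:
[9, 2, 5, 38]
[9, 2, 5]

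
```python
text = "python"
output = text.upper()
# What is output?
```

Trace:
`text = "python"` → text = 'python'
`output = text.upper()` → output = 'PYTHON'
So output = 'PYTHON'

Answer: 'PYTHON'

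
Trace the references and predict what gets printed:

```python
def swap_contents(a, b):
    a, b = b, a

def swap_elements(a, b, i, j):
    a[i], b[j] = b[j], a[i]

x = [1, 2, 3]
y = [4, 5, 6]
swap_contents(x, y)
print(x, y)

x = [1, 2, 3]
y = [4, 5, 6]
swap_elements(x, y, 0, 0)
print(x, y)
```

Key concept: parameter rebinding vs mutation.
Step by step:
`x = [1, 2, 3]` → x = [1, 2, 3]
`y = [4, 5, 6]` → y = [4, 5, 6]
`swap_contents(x, y)` → no visible change to tracked variables
`print(x, y)` → prints [1, 2, 3] [4, 5, 6]
`x = [1, 2, 3]` → x = [1, 2, 3]
`y = [4, 5, 6]` → y = [4, 5, 6]
`swap_elements(x, y, 0, 0)` → x = [4, 2, 3]; y = [1, 5, 6]
`print(x, y)` → prints [4, 2, 3] [1, 5, 6]

Answer:
[1, 2, 3] [4, 5, 6]
[4, 2, 3] [1, 5, 6]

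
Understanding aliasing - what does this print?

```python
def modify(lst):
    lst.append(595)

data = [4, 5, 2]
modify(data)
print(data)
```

Key concept: function modifies passed list.
Step by step:
`data = [4, 5, 2]` → data = [4, 5, 2]
`modify(data)` → data = [4, 5, 2, 595]
`print(data)` → prints [4, 5, 2, 595]

Answer: [4, 5, 2, 595]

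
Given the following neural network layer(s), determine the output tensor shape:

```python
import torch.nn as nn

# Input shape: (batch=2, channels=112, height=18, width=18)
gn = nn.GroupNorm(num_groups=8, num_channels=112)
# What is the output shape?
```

Input: (2, 112, 18, 18) -> Output: (2, 112, 18, 18)

Answer: (2, 112, 18, 18)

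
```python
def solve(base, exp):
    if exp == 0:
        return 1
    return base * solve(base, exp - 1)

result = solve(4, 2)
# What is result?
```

solve(4, 2) = 4 * 4 = 16

Answer: 16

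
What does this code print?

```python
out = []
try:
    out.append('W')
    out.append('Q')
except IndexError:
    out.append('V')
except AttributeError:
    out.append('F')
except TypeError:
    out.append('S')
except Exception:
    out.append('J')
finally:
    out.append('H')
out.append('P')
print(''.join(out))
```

Execution trace: 'W' (try body) → 'Q' (try body, no exception) → 'H' (finally) → 'P' (after the try/except). Output: WQHP

Answer: WQHP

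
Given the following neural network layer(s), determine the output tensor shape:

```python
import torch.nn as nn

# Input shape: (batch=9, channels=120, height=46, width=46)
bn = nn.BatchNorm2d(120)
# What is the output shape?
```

Input: (9, 120, 46, 46) -> Output: (9, 120, 46, 46)

Answer: (9, 120, 46, 46)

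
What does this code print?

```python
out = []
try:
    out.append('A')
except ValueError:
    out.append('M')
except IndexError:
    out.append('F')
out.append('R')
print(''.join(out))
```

Execution trace: 'A' (try body, no exception) → 'R' (after the try/except). Output: AR

Answer: AR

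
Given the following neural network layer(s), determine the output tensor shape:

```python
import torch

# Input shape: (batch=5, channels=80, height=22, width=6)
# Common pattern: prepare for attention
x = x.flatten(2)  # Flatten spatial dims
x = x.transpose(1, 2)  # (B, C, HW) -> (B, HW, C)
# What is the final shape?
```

Input: (5, 80, 22, 6) -> after flatten(2): (5, 80, 132) -> Output: (5, 132, 80)

Answer: (5, 132, 80)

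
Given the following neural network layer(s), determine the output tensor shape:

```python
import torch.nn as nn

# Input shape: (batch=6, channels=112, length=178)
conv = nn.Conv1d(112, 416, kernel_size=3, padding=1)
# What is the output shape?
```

Input: (6, 112, 178) -> Output: (6, 416, 178)

Answer: (6, 416, 178)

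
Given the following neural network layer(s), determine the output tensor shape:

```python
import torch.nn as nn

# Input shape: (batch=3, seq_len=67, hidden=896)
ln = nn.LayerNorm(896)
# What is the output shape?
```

Input: (3, 67, 896) -> Output: (3, 67, 896)

Answer: (3, 67, 896)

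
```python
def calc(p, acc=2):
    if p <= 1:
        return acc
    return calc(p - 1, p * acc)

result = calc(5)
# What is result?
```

Accumulator trace (n, acc): (5, 2) -> (4, 10) -> (3, 40) -> (2, 120) -> (1, 240) -> return 240

Answer: 240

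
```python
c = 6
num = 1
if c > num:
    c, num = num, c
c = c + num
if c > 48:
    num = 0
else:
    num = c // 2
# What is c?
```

Trace:
`c = 6` → c = 6
`num = 1` → num = 1
`if c > num: ...` → c > num is True → c = 1; num = 6
`c = c + num` → c = 7
`if c > 48: ...` → c > 48 is False, take else branch → num = 3
So c = 7

Answer: 7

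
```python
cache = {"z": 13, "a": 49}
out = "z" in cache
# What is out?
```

Trace:
`cache = {"z": 13, "a": 49}` → cache = {'z': 13, 'a': 49}
`out = "z" in cache` → out = True
So out = True

Answer: True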